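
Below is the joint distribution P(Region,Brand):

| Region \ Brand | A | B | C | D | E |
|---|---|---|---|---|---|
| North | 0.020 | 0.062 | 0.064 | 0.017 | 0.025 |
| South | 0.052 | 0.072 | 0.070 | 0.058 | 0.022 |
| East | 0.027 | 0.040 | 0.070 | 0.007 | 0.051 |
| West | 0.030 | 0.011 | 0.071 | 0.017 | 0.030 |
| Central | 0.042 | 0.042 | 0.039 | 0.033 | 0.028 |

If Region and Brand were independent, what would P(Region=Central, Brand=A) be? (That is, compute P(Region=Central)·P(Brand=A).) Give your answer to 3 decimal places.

P(Region=Central) = 0.042 + 0.042 + 0.039 + 0.033 + 0.028 = 0.184.
P(Brand=A) = 0.020 + 0.052 + 0.027 + 0.030 + 0.042 = 0.171.
Product: 0.184 × 0.171 = 0.031.

0.031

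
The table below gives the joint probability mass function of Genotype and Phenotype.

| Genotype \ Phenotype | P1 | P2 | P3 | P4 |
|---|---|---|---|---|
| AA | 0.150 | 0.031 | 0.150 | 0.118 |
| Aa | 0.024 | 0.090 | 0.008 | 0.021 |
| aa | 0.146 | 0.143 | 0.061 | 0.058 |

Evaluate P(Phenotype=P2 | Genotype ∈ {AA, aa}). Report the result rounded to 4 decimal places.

P(Genotype=AA) = 0.150 + 0.031 + 0.150 + 0.118 = 0.449.
P(Genotype=aa) = 0.146 + 0.143 + 0.061 + 0.058 = 0.408.
P(Genotype ∈ {AA, aa}) = 0.449 + 0.408 = 0.857; P(Phenotype=P2, Genotype ∈ {AA, aa}) = 0.031 + 0.143 = 0.174.
P(Phenotype=P2 | Genotype ∈ {AA, aa}) = 0.174/0.857 = 0.2030.

0.2030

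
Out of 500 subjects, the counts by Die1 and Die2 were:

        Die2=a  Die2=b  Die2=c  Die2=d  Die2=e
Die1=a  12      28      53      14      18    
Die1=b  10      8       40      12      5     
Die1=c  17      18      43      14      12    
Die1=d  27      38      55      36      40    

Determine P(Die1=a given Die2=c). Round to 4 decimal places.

Total with Die2=c: 53 + 40 + 43 + 55 = 191.
P(Die1=a | Die2=c) = 53/191 = 0.2775.

0.2775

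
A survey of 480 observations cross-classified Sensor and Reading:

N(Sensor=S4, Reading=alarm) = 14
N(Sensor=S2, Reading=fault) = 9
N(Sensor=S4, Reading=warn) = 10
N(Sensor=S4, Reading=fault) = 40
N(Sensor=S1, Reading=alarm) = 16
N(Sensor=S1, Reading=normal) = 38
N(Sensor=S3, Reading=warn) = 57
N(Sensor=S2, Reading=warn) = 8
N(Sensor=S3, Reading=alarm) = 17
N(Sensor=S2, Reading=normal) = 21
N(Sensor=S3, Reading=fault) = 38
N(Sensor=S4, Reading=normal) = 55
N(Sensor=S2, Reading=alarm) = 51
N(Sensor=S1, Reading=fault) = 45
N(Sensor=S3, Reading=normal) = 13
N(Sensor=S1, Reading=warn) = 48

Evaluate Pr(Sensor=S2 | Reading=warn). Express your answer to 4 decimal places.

0.0650

Total with Reading=warn: 48 + 8 + 57 + 10 = 123.
P(Sensor=S2 | Reading=warn) = 8/123 = 0.0650.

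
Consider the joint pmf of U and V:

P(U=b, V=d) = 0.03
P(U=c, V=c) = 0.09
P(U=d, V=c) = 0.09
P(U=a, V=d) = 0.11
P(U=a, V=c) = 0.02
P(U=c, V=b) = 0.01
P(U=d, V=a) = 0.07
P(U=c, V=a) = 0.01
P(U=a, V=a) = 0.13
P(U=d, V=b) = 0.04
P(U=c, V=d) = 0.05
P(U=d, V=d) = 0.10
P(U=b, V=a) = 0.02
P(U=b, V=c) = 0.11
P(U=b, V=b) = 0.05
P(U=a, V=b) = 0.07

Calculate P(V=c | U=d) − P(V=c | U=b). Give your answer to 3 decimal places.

-0.224

P(U=d) = 0.07 + 0.04 + 0.09 + 0.10 = 0.30; P(V=c | U=d) = 0.09/0.30 = 0.3000.
P(U=b) = 0.02 + 0.05 + 0.11 + 0.03 = 0.21; P(V=c | U=b) = 0.11/0.21 = 0.5238.
Difference = -0.224.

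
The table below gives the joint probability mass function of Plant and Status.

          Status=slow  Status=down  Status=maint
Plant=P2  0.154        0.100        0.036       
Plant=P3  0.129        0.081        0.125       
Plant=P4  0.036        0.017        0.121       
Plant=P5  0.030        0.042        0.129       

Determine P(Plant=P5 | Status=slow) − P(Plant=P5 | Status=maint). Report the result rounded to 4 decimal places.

-0.2279

P(Status=slow) = 0.154 + 0.129 + 0.036 + 0.030 = 0.349; P(Plant=P5 | Status=slow) = 0.030/0.349 = 0.08596.
P(Status=maint) = 0.036 + 0.125 + 0.121 + 0.129 = 0.411; P(Plant=P5 | Status=maint) = 0.129/0.411 = 0.31387.
Difference = -0.2279.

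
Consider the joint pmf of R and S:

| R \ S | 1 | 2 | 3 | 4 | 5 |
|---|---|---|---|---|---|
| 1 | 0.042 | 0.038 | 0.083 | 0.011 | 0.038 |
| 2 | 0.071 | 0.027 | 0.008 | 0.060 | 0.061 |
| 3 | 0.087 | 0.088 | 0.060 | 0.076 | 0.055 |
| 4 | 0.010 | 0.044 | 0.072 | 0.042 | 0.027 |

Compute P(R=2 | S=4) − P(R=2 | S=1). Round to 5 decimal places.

-0.02063

P(S=4) = 0.011 + 0.060 + 0.076 + 0.042 = 0.189; P(R=2 | S=4) = 0.060/0.189 = 0.317460.
P(S=1) = 0.042 + 0.071 + 0.087 + 0.010 = 0.210; P(R=2 | S=1) = 0.071/0.210 = 0.338095.
Difference = -0.02063.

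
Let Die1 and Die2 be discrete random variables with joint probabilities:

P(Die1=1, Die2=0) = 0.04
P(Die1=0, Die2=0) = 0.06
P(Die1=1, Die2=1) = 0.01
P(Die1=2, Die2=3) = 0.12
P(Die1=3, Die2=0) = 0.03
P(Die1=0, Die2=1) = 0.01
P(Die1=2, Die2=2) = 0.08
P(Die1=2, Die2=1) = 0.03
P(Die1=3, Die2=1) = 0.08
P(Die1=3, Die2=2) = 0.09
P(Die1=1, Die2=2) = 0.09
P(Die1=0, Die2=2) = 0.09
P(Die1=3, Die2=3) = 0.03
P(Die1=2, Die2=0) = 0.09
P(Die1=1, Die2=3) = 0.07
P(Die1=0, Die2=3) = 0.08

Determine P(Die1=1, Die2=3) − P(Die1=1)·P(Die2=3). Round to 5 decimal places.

0.00700

P(Die1=1) = 0.04 + 0.01 + 0.09 + 0.07 = 0.21.
P(Die2=3) = 0.08 + 0.07 + 0.12 + 0.03 = 0.30.
P(Die1=1, Die2=3) − P(Die1=1)P(Die2=3) = 0.07 − 0.21×0.30 = 0.00700.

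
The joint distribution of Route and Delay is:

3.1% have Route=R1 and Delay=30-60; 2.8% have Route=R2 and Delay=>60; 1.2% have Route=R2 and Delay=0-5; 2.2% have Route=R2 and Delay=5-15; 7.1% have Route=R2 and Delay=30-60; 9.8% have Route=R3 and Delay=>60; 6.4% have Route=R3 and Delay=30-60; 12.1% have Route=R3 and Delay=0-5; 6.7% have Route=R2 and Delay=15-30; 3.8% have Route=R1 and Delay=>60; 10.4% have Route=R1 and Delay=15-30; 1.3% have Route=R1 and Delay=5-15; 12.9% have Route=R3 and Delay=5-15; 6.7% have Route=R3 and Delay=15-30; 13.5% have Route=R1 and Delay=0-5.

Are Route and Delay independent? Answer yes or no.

P(Route=R3) = 0.479 and P(Delay=5-15) = 0.164, so their product is 0.07856, but P(Route=R3, Delay=5-15) = 0.129. Since these differ, Route and Delay are not independent.

no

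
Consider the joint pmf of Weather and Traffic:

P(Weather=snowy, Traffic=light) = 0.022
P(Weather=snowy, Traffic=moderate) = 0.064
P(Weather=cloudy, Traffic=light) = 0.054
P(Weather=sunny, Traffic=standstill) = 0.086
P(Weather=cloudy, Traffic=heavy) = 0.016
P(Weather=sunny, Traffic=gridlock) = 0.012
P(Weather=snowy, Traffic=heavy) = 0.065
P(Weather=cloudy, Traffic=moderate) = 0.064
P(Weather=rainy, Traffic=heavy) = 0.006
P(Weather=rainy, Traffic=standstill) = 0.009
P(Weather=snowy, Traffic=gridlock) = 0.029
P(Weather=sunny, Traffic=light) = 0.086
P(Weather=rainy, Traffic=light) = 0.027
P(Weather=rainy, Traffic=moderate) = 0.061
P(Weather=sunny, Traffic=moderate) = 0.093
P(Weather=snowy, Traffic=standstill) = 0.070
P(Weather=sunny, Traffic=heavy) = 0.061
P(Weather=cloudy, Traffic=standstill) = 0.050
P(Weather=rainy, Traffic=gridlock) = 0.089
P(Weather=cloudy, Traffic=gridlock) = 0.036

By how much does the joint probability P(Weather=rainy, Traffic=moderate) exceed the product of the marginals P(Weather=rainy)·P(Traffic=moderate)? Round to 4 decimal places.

0.0069

P(Weather=rainy) = 0.027 + 0.061 + 0.006 + 0.089 + 0.009 = 0.192.
P(Traffic=moderate) = 0.093 + 0.064 + 0.061 + 0.064 = 0.282.
P(Weather=rainy, Traffic=moderate) − P(Weather=rainy)P(Traffic=moderate) = 0.061 − 0.192×0.282 = 0.0069.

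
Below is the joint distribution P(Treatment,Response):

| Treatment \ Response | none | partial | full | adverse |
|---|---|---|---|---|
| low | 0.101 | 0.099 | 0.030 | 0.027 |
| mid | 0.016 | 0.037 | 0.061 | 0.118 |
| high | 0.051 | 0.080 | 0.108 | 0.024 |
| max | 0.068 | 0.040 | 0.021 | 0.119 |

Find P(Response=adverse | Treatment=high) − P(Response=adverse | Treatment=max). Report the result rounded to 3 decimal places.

-0.389

P(Treatment=high) = 0.051 + 0.080 + 0.108 + 0.024 = 0.263; P(Response=adverse | Treatment=high) = 0.024/0.263 = 0.0913.
P(Treatment=max) = 0.068 + 0.040 + 0.021 + 0.119 = 0.248; P(Response=adverse | Treatment=max) = 0.119/0.248 = 0.4798.
Difference = -0.389.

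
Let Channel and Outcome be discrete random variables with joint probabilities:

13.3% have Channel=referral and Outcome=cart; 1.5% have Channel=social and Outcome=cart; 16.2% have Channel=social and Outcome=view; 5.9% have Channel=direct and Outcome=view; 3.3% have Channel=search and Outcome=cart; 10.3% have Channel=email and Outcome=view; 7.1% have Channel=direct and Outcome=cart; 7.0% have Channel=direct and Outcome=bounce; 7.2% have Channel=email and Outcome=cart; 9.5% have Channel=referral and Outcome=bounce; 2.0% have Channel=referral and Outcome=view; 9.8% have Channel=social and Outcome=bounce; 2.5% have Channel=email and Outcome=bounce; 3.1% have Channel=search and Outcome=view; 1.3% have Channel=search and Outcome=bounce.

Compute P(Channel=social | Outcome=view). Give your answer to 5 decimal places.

P(Outcome=view) = 0.103 + 0.031 + 0.162 + 0.059 + 0.020 = 0.375.
P(Channel=social | Outcome=view) = 0.162/0.375 = 0.43200.

0.43200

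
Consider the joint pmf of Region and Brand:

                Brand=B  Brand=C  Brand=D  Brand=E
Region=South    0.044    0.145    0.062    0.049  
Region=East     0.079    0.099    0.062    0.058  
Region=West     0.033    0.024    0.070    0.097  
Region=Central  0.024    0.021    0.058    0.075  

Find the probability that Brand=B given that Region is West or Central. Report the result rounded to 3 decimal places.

0.142

P(Region=West) = 0.033 + 0.024 + 0.070 + 0.097 = 0.224.
P(Region=Central) = 0.024 + 0.021 + 0.058 + 0.075 = 0.178.
P(Region ∈ {West, Central}) = 0.224 + 0.178 = 0.402; P(Brand=B, Region ∈ {West, Central}) = 0.033 + 0.024 = 0.057.
P(Brand=B | Region ∈ {West, Central}) = 0.057/0.402 = 0.142.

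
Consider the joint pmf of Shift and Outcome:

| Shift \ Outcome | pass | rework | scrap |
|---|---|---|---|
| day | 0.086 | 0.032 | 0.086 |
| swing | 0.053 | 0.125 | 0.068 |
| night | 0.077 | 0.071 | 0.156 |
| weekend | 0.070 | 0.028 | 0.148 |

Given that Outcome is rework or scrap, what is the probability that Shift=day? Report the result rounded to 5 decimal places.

0.16527

P(Outcome=rework) = 0.032 + 0.125 + 0.071 + 0.028 = 0.256.
P(Outcome=scrap) = 0.086 + 0.068 + 0.156 + 0.148 = 0.458.
P(Outcome ∈ {rework, scrap}) = 0.256 + 0.458 = 0.714; P(Shift=day, Outcome ∈ {rework, scrap}) = 0.032 + 0.086 = 0.118.
P(Shift=day | Outcome ∈ {rework, scrap}) = 0.118/0.714 = 0.16527.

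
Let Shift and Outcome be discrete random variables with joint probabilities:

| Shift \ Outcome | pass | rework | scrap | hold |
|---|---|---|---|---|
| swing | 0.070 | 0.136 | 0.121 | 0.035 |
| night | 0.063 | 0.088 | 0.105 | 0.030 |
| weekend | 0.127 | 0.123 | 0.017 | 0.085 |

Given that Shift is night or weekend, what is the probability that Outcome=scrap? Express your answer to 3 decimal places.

P(Shift=night) = 0.063 + 0.088 + 0.105 + 0.030 = 0.286.
P(Shift=weekend) = 0.127 + 0.123 + 0.017 + 0.085 = 0.352.
P(Shift ∈ {night, weekend}) = 0.286 + 0.352 = 0.638; P(Outcome=scrap, Shift ∈ {night, weekend}) = 0.105 + 0.017 = 0.122.
P(Outcome=scrap | Shift ∈ {night, weekend}) = 0.122/0.638 = 0.191.

0.191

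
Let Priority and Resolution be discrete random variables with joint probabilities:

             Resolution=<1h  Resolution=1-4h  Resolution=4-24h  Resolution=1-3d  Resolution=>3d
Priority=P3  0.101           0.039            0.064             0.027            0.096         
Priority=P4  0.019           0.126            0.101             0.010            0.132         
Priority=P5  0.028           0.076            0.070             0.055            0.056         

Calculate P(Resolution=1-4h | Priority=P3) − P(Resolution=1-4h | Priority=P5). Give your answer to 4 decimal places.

-0.1474

P(Priority=P3) = 0.101 + 0.039 + 0.064 + 0.027 + 0.096 = 0.327; P(Resolution=1-4h | Priority=P3) = 0.039/0.327 = 0.11927.
P(Priority=P5) = 0.028 + 0.076 + 0.070 + 0.055 + 0.056 = 0.285; P(Resolution=1-4h | Priority=P5) = 0.076/0.285 = 0.26667.
Difference = -0.1474.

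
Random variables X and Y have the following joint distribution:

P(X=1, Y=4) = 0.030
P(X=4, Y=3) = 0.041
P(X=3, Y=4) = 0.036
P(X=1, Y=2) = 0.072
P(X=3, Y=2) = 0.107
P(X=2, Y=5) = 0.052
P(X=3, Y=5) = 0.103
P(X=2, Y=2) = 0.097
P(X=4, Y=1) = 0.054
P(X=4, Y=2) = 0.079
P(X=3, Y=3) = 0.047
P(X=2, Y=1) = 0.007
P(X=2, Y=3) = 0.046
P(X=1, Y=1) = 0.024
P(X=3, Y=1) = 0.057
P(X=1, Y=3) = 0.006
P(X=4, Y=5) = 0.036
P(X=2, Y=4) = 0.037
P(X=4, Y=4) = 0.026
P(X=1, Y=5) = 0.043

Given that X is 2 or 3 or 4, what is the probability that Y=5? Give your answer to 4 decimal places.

P(X=2) = 0.007 + 0.097 + 0.046 + 0.037 + 0.052 = 0.239.
P(X=3) = 0.057 + 0.107 + 0.047 + 0.036 + 0.103 = 0.350.
P(X=4) = 0.054 + 0.079 + 0.041 + 0.026 + 0.036 = 0.236.
P(X ∈ {2, 3, 4}) = 0.239 + 0.350 + 0.236 = 0.825; P(Y=5, X ∈ {2, 3, 4}) = 0.052 + 0.103 + 0.036 = 0.191.
P(Y=5 | X ∈ {2, 3, 4}) = 0.191/0.825 = 0.2315.

0.2315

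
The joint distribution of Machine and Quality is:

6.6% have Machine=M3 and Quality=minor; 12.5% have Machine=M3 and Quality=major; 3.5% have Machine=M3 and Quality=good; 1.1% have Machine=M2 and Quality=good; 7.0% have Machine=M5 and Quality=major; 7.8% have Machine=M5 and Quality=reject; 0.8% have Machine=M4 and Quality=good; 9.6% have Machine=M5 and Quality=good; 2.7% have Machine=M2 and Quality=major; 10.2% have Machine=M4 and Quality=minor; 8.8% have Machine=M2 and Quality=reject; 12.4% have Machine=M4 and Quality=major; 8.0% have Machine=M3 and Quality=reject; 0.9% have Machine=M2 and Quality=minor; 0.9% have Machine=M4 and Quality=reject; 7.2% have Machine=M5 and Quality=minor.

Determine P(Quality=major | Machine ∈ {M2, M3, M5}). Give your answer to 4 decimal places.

P(Machine=M2) = 0.011 + 0.009 + 0.027 + 0.088 = 0.135.
P(Machine=M3) = 0.035 + 0.066 + 0.125 + 0.080 = 0.306.
P(Machine=M5) = 0.096 + 0.072 + 0.070 + 0.078 = 0.316.
P(Machine ∈ {M2, M3, M5}) = 0.135 + 0.306 + 0.316 = 0.757; P(Quality=major, Machine ∈ {M2, M3, M5}) = 0.027 + 0.125 + 0.070 = 0.222.
P(Quality=major | Machine ∈ {M2, M3, M5}) = 0.222/0.757 = 0.2933.

0.2933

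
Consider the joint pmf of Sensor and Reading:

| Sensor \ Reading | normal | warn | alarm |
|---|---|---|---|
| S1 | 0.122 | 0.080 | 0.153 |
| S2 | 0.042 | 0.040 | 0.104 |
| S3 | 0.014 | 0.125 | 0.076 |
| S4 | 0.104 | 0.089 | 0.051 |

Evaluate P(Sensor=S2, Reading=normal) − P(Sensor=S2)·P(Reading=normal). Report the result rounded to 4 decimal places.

P(Sensor=S2) = 0.042 + 0.040 + 0.104 = 0.186.
P(Reading=normal) = 0.122 + 0.042 + 0.014 + 0.104 = 0.282.
P(Sensor=S2, Reading=normal) − P(Sensor=S2)P(Reading=normal) = 0.042 − 0.186×0.282 = -0.0105.

-0.0105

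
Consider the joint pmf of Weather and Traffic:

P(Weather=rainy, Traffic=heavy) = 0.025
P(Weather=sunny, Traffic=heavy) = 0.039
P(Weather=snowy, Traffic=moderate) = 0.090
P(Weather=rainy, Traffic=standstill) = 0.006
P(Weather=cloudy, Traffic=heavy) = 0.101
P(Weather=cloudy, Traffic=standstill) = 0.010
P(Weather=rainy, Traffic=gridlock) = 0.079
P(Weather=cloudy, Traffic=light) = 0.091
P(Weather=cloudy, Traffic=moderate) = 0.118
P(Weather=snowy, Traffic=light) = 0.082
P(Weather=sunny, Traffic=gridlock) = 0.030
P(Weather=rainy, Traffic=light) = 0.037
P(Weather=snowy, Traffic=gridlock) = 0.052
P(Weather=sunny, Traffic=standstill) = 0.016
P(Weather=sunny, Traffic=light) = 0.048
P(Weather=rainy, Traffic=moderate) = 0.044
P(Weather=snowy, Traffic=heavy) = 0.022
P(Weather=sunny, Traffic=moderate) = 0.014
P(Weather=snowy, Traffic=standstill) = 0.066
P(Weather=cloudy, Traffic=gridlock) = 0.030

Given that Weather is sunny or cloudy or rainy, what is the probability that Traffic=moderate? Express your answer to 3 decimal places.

P(Weather=sunny) = 0.048 + 0.014 + 0.039 + 0.030 + 0.016 = 0.147.
P(Weather=cloudy) = 0.091 + 0.118 + 0.101 + 0.030 + 0.010 = 0.350.
P(Weather=rainy) = 0.037 + 0.044 + 0.025 + 0.079 + 0.006 = 0.191.
P(Weather ∈ {sunny, cloudy, rainy}) = 0.147 + 0.350 + 0.191 = 0.688; P(Traffic=moderate, Weather ∈ {sunny, cloudy, rainy}) = 0.014 + 0.118 + 0.044 = 0.176.
P(Traffic=moderate | Weather ∈ {sunny, cloudy, rainy}) = 0.176/0.688 = 0.256.

0.256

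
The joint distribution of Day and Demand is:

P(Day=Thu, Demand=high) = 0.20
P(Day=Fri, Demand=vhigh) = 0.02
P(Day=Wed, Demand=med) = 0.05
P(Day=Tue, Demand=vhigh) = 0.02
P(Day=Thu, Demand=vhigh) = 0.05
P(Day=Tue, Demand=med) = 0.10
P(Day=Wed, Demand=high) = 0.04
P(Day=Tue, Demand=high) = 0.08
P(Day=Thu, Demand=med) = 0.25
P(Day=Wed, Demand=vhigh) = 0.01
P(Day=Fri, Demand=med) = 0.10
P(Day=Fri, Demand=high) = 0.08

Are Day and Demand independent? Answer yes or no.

Every cell satisfies P(Day,Demand) = P(Day)·P(Demand). For instance P(Day=Thu) = 0.50, P(Demand=high) = 0.40, and 0.50×0.40 = 0.20 matches the joint entry. So Day and Demand are independent.

yes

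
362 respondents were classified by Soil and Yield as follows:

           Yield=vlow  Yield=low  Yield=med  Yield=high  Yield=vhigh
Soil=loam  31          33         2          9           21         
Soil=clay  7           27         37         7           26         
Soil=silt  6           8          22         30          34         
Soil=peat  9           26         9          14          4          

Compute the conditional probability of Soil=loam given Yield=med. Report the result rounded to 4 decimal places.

0.0286

Total with Yield=med: 2 + 37 + 22 + 9 = 70.
P(Soil=loam | Yield=med) = 2/70 = 0.0286.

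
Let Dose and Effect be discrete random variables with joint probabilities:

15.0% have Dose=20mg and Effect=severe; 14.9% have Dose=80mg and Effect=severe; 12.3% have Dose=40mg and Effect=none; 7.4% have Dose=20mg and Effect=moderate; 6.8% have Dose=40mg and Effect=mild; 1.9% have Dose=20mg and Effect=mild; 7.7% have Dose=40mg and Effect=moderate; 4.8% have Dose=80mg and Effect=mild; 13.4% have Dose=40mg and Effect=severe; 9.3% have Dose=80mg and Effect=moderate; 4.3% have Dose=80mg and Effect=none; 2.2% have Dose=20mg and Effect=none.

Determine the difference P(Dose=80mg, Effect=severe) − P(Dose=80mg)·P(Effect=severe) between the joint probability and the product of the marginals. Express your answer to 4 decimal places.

P(Dose=80mg) = 0.043 + 0.048 + 0.093 + 0.149 = 0.333.
P(Effect=severe) = 0.150 + 0.134 + 0.149 = 0.433.
P(Dose=80mg, Effect=severe) − P(Dose=80mg)P(Effect=severe) = 0.149 − 0.333×0.433 = 0.0048.

0.0048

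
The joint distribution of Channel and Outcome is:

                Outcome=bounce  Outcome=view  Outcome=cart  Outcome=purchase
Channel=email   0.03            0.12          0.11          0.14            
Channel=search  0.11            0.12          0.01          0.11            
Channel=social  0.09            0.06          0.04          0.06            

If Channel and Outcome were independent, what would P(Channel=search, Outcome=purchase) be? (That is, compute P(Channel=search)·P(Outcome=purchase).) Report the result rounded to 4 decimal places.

0.1085

P(Channel=search) = 0.11 + 0.12 + 0.01 + 0.11 = 0.35.
P(Outcome=purchase) = 0.14 + 0.11 + 0.06 = 0.31.
Product: 0.35 × 0.31 = 0.1085.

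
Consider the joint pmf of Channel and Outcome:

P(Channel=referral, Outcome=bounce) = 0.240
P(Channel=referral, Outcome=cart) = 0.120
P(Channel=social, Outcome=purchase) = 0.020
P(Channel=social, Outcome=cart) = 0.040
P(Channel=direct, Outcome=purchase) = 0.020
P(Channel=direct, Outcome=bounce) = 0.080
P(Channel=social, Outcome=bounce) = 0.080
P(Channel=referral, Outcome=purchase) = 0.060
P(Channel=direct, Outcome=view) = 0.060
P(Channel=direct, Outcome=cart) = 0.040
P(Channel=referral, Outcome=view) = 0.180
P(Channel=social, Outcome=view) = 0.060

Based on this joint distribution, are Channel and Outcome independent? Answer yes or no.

yes

Every cell satisfies P(Channel,Outcome) = P(Channel)·P(Outcome). For instance P(Channel=direct) = 0.200, P(Outcome=view) = 0.300, and 0.200×0.300 = 0.060 matches the joint entry. So Channel and Outcome are independent.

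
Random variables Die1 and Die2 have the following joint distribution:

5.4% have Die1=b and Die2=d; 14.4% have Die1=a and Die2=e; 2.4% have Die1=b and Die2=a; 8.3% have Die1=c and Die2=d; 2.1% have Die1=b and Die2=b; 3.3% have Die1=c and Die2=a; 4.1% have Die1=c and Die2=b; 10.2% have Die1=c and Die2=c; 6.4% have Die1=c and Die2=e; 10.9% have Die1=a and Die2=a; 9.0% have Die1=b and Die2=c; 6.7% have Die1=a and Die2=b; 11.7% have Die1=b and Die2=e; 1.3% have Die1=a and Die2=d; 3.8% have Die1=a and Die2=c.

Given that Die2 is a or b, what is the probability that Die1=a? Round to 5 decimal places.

0.59661

P(Die2=a) = 0.109 + 0.024 + 0.033 = 0.166.
P(Die2=b) = 0.067 + 0.021 + 0.041 = 0.129.
P(Die2 ∈ {a, b}) = 0.166 + 0.129 = 0.295; P(Die1=a, Die2 ∈ {a, b}) = 0.109 + 0.067 = 0.176.
P(Die1=a | Die2 ∈ {a, b}) = 0.176/0.295 = 0.59661.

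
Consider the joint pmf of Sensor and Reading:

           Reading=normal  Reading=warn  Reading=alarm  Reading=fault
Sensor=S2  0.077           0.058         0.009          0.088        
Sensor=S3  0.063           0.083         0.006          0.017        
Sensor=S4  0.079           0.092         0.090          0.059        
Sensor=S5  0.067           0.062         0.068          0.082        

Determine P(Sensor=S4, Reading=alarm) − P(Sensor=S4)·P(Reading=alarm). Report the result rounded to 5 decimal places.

P(Sensor=S4) = 0.079 + 0.092 + 0.090 + 0.059 = 0.320.
P(Reading=alarm) = 0.009 + 0.006 + 0.090 + 0.068 = 0.173.
P(Sensor=S4, Reading=alarm) − P(Sensor=S4)P(Reading=alarm) = 0.090 − 0.320×0.173 = 0.03464.

0.03464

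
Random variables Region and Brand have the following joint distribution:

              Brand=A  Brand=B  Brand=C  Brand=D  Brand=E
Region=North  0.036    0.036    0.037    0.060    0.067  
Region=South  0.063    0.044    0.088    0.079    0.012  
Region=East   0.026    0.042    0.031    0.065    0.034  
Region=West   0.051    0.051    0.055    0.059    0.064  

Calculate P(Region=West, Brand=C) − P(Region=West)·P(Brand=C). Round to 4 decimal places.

-0.0041

P(Region=West) = 0.051 + 0.051 + 0.055 + 0.059 + 0.064 = 0.280.
P(Brand=C) = 0.037 + 0.088 + 0.031 + 0.055 = 0.211.
P(Region=West, Brand=C) − P(Region=West)P(Brand=C) = 0.055 − 0.280×0.211 = -0.0041.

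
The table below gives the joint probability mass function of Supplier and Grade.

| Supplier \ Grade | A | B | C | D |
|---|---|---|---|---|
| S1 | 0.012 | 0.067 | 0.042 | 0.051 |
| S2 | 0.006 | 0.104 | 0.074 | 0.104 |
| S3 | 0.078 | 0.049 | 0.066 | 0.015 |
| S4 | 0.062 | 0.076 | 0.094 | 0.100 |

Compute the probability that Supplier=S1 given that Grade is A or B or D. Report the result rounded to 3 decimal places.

0.180

P(Grade=A) = 0.012 + 0.006 + 0.078 + 0.062 = 0.158.
P(Grade=B) = 0.067 + 0.104 + 0.049 + 0.076 = 0.296.
P(Grade=D) = 0.051 + 0.104 + 0.015 + 0.100 = 0.270.
P(Grade ∈ {A, B, D}) = 0.158 + 0.296 + 0.270 = 0.724; P(Supplier=S1, Grade ∈ {A, B, D}) = 0.012 + 0.067 + 0.051 = 0.130.
P(Supplier=S1 | Grade ∈ {A, B, D}) = 0.130/0.724 = 0.180.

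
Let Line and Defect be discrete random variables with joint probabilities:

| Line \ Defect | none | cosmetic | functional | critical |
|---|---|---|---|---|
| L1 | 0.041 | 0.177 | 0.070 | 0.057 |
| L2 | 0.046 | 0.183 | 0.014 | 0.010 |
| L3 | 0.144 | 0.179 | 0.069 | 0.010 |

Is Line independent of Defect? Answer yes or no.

P(Line=L3) = 0.402 and P(Defect=none) = 0.231, so their product is 0.09286, but P(Line=L3, Defect=none) = 0.144. Since these differ, Line and Defect are not independent.

no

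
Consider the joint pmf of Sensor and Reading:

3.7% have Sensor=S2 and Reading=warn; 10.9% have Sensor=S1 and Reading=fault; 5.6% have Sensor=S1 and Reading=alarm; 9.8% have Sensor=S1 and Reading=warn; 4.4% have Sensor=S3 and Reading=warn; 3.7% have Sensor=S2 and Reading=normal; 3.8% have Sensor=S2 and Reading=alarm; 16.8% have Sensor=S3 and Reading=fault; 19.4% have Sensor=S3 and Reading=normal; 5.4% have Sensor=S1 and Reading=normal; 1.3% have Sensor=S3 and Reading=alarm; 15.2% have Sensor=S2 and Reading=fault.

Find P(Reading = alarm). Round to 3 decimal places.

0.107

P(Reading=alarm) = 0.056 + 0.038 + 0.013 = 0.107.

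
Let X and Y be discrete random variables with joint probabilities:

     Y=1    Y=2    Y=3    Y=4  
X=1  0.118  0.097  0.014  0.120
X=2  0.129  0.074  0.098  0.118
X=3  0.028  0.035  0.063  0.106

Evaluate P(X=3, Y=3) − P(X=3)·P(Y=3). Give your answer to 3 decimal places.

P(X=3) = 0.028 + 0.035 + 0.063 + 0.106 = 0.232.
P(Y=3) = 0.014 + 0.098 + 0.063 = 0.175.
P(X=3, Y=3) − P(X=3)P(Y=3) = 0.063 − 0.232×0.175 = 0.022.

0.022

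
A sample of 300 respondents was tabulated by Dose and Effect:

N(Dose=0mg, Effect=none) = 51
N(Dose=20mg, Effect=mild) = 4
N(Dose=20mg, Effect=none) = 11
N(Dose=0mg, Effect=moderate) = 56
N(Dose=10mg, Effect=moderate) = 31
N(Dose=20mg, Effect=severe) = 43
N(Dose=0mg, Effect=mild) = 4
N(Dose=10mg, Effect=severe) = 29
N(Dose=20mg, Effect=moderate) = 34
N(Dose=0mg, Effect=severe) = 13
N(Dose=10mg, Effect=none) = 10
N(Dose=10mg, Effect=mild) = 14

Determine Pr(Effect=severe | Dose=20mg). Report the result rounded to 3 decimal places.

0.467

Total with Dose=20mg: 11 + 4 + 34 + 43 = 92.
P(Effect=severe | Dose=20mg) = 43/92 = 0.467.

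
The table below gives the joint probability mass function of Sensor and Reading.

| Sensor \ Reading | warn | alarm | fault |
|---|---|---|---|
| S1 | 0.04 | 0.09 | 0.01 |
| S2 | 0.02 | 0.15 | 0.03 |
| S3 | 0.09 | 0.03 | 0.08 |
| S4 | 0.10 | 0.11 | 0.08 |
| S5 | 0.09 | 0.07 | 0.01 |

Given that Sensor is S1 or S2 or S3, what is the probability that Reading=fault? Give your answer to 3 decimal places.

0.222

P(Sensor=S1) = 0.04 + 0.09 + 0.01 = 0.14.
P(Sensor=S2) = 0.02 + 0.15 + 0.03 = 0.20.
P(Sensor=S3) = 0.09 + 0.03 + 0.08 = 0.20.
P(Sensor ∈ {S1, S2, S3}) = 0.14 + 0.20 + 0.20 = 0.54; P(Reading=fault, Sensor ∈ {S1, S2, S3}) = 0.01 + 0.03 + 0.08 = 0.12.
P(Reading=fault | Sensor ∈ {S1, S2, S3}) = 0.12/0.54 = 0.222.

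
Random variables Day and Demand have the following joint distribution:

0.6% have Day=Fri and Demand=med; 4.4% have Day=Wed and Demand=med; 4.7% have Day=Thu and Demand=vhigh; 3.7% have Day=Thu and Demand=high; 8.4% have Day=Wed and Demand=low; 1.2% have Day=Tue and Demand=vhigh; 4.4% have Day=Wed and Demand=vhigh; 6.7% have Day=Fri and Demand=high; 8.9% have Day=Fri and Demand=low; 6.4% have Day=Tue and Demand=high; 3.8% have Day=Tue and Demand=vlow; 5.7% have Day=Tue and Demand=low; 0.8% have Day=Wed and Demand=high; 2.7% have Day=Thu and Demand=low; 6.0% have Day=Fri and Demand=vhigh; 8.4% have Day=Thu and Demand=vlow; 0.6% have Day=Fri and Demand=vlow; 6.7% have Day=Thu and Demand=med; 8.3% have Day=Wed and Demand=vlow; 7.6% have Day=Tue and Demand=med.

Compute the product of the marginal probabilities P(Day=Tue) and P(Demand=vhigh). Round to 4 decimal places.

0.0403

P(Day=Tue) = 0.038 + 0.057 + 0.076 + 0.064 + 0.012 = 0.247.
P(Demand=vhigh) = 0.012 + 0.044 + 0.047 + 0.060 = 0.163.
Product: 0.247 × 0.163 = 0.0403.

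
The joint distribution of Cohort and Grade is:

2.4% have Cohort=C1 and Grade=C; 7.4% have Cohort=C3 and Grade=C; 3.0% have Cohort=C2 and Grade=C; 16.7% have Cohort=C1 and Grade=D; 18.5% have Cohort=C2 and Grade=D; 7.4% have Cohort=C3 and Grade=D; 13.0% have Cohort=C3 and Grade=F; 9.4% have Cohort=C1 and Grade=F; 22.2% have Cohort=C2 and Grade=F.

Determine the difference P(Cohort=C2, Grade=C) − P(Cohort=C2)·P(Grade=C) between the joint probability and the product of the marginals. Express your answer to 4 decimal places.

-0.0259

P(Cohort=C2) = 0.030 + 0.185 + 0.222 = 0.437.
P(Grade=C) = 0.024 + 0.030 + 0.074 = 0.128.
P(Cohort=C2, Grade=C) − P(Cohort=C2)P(Grade=C) = 0.030 − 0.437×0.128 = -0.0259.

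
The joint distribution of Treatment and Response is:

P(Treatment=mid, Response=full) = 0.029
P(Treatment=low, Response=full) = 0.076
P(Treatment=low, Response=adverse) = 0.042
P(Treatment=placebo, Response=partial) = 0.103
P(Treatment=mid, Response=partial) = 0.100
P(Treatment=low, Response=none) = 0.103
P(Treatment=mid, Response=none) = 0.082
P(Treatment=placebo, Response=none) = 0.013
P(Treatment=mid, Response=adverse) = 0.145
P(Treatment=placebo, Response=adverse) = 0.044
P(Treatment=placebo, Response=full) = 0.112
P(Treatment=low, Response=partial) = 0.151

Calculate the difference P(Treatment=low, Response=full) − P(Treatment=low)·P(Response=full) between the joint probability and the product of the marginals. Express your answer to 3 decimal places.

-0.005

P(Treatment=low) = 0.103 + 0.151 + 0.076 + 0.042 = 0.372.
P(Response=full) = 0.112 + 0.076 + 0.029 = 0.217.
P(Treatment=low, Response=full) − P(Treatment=low)P(Response=full) = 0.076 − 0.372×0.217 = -0.005.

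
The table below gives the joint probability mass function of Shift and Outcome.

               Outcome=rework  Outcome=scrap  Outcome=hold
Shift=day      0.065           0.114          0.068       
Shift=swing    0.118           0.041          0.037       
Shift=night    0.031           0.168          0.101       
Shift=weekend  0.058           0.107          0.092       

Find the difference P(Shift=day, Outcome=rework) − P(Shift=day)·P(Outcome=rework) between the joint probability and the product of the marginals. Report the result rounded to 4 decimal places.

P(Shift=day) = 0.065 + 0.114 + 0.068 = 0.247.
P(Outcome=rework) = 0.065 + 0.118 + 0.031 + 0.058 = 0.272.
P(Shift=day, Outcome=rework) − P(Shift=day)P(Outcome=rework) = 0.065 − 0.247×0.272 = -0.0022.

-0.0022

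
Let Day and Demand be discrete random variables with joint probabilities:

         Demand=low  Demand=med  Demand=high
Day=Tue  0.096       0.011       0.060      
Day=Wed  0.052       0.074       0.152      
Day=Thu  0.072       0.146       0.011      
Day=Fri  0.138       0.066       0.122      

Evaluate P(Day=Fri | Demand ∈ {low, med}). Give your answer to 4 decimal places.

P(Demand=low) = 0.096 + 0.052 + 0.072 + 0.138 = 0.358.
P(Demand=med) = 0.011 + 0.074 + 0.146 + 0.066 = 0.297.
P(Demand ∈ {low, med}) = 0.358 + 0.297 = 0.655; P(Day=Fri, Demand ∈ {low, med}) = 0.138 + 0.066 = 0.204.
P(Day=Fri | Demand ∈ {low, med}) = 0.204/0.655 = 0.3115.

0.3115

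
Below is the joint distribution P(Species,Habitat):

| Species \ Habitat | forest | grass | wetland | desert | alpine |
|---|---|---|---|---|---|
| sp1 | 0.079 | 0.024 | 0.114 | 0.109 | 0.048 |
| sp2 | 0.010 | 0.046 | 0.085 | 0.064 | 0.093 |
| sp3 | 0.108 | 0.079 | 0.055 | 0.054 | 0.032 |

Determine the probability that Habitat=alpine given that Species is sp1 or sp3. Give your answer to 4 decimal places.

P(Species=sp1) = 0.079 + 0.024 + 0.114 + 0.109 + 0.048 = 0.374.
P(Species=sp3) = 0.108 + 0.079 + 0.055 + 0.054 + 0.032 = 0.328.
P(Species ∈ {sp1, sp3}) = 0.374 + 0.328 = 0.702; P(Habitat=alpine, Species ∈ {sp1, sp3}) = 0.048 + 0.032 = 0.080.
P(Habitat=alpine | Species ∈ {sp1, sp3}) = 0.080/0.702 = 0.1140.

0.1140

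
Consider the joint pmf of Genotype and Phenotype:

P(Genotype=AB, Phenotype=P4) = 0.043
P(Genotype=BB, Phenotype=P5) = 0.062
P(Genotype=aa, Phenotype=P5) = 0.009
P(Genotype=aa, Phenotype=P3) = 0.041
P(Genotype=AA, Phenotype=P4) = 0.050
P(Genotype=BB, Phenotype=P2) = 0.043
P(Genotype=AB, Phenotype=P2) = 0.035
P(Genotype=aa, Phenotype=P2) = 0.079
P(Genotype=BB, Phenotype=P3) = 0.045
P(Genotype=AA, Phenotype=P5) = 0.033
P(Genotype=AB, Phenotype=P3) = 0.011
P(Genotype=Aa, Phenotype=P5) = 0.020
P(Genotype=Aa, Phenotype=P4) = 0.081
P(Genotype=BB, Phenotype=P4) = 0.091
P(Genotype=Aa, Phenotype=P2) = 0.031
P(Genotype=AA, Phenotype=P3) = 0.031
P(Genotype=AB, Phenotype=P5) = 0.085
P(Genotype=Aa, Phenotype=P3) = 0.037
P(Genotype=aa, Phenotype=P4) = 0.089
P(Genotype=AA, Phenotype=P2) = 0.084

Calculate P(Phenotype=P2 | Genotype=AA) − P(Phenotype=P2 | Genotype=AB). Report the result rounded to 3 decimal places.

P(Genotype=AA) = 0.084 + 0.031 + 0.050 + 0.033 = 0.198; P(Phenotype=P2 | Genotype=AA) = 0.084/0.198 = 0.4242.
P(Genotype=AB) = 0.035 + 0.011 + 0.043 + 0.085 = 0.174; P(Phenotype=P2 | Genotype=AB) = 0.035/0.174 = 0.2011.
Difference = 0.223.

0.223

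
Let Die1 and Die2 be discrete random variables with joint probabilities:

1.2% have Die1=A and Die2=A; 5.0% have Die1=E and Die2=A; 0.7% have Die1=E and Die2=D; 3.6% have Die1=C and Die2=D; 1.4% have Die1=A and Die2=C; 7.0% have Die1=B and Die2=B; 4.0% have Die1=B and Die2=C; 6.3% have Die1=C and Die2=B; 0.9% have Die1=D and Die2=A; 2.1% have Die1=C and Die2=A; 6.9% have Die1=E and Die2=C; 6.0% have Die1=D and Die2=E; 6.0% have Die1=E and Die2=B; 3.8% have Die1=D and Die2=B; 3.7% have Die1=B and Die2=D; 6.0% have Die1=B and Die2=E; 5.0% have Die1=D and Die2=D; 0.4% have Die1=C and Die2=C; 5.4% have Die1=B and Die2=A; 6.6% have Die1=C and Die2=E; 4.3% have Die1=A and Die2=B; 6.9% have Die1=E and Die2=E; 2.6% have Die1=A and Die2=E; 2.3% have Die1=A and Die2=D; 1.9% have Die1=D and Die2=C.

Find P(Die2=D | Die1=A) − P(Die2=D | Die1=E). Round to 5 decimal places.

0.16746

P(Die1=A) = 0.012 + 0.043 + 0.014 + 0.023 + 0.026 = 0.118; P(Die2=D | Die1=A) = 0.023/0.118 = 0.194915.
P(Die1=E) = 0.050 + 0.060 + 0.069 + 0.007 + 0.069 = 0.255; P(Die2=D | Die1=E) = 0.007/0.255 = 0.027451.
Difference = 0.16746.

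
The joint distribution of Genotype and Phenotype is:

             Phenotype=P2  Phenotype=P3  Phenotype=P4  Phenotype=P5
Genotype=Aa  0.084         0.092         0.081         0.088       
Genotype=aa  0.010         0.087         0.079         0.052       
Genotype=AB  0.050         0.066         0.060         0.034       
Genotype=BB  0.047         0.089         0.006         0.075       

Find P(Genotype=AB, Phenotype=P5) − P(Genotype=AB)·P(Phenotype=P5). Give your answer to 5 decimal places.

P(Genotype=AB) = 0.050 + 0.066 + 0.060 + 0.034 = 0.210.
P(Phenotype=P5) = 0.088 + 0.052 + 0.034 + 0.075 = 0.249.
P(Genotype=AB, Phenotype=P5) − P(Genotype=AB)P(Phenotype=P5) = 0.034 − 0.210×0.249 = -0.01829.

-0.01829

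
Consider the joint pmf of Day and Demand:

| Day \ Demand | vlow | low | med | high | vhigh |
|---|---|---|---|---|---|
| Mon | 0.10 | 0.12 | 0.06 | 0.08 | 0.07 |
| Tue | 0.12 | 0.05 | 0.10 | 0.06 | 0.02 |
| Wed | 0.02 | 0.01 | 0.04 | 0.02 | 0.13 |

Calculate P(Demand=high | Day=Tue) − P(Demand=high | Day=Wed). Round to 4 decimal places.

0.0805

P(Day=Tue) = 0.12 + 0.05 + 0.10 + 0.06 + 0.02 = 0.35; P(Demand=high | Day=Tue) = 0.06/0.35 = 0.17143.
P(Day=Wed) = 0.02 + 0.01 + 0.04 + 0.02 + 0.13 = 0.22; P(Demand=high | Day=Wed) = 0.02/0.22 = 0.09091.
Difference = 0.0805.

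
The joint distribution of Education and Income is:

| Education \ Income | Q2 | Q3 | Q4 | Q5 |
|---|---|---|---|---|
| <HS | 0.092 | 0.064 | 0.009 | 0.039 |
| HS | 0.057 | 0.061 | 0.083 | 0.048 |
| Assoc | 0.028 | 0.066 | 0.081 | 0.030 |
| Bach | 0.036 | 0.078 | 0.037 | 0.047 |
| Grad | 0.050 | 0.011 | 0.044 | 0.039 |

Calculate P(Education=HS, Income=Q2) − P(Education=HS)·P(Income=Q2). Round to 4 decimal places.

P(Education=HS) = 0.057 + 0.061 + 0.083 + 0.048 = 0.249.
P(Income=Q2) = 0.092 + 0.057 + 0.028 + 0.036 + 0.050 = 0.263.
P(Education=HS, Income=Q2) − P(Education=HS)P(Income=Q2) = 0.057 − 0.249×0.263 = -0.0085.

-0.0085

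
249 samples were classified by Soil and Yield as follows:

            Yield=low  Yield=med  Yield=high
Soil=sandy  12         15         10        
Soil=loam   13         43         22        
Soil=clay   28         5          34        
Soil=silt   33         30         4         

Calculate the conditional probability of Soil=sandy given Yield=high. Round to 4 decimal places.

Total with Yield=high: 10 + 22 + 34 + 4 = 70.
P(Soil=sandy | Yield=high) = 10/70 = 0.1429.

0.1429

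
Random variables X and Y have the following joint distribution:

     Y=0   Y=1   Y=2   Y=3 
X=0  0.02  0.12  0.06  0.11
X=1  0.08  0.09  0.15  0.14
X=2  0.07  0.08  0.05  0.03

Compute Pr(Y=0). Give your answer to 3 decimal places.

P(Y=0) = 0.02 + 0.08 + 0.07 = 0.17.

0.170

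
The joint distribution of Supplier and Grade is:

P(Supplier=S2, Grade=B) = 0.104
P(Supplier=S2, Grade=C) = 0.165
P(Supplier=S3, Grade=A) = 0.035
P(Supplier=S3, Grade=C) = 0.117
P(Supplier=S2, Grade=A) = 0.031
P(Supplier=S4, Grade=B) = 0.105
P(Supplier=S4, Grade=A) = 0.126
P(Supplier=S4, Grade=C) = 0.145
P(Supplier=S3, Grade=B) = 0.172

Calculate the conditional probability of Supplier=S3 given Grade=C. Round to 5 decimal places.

P(Grade=C) = 0.165 + 0.117 + 0.145 = 0.427.
P(Supplier=S3 | Grade=C) = 0.117/0.427 = 0.27400.

0.27400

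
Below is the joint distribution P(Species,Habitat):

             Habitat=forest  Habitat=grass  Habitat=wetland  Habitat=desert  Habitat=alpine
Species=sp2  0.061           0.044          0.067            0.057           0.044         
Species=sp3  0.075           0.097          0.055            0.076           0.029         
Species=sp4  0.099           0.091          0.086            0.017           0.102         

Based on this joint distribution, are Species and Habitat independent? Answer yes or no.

P(Species=sp4) = 0.395 and P(Habitat=desert) = 0.150, so their product is 0.05925, but P(Species=sp4, Habitat=desert) = 0.017. Since these differ, Species and Habitat are not independent.

no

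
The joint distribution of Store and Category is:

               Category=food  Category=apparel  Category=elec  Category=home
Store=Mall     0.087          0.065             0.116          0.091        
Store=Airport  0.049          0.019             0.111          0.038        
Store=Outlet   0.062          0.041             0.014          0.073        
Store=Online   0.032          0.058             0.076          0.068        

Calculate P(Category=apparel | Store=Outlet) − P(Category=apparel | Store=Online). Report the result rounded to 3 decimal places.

P(Store=Outlet) = 0.062 + 0.041 + 0.014 + 0.073 = 0.190; P(Category=apparel | Store=Outlet) = 0.041/0.190 = 0.2158.
P(Store=Online) = 0.032 + 0.058 + 0.076 + 0.068 = 0.234; P(Category=apparel | Store=Online) = 0.058/0.234 = 0.2479.
Difference = -0.032.

-0.032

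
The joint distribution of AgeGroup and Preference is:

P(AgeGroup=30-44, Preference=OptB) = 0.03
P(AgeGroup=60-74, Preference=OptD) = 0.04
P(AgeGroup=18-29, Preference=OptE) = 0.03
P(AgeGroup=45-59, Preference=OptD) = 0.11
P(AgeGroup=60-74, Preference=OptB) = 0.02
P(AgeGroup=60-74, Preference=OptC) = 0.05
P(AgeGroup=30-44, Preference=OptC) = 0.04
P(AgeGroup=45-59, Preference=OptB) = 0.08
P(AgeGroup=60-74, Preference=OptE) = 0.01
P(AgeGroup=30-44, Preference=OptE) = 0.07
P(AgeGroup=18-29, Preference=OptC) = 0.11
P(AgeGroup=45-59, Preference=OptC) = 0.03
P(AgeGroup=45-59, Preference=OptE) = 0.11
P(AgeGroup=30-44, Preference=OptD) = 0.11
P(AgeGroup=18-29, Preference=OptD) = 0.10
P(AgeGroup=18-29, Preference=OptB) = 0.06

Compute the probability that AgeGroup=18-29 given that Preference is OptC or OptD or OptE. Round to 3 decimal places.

0.296

P(Preference=OptC) = 0.11 + 0.04 + 0.03 + 0.05 = 0.23.
P(Preference=OptD) = 0.10 + 0.11 + 0.11 + 0.04 = 0.36.
P(Preference=OptE) = 0.03 + 0.07 + 0.11 + 0.01 = 0.22.
P(Preference ∈ {OptC, OptD, OptE}) = 0.23 + 0.36 + 0.22 = 0.81; P(AgeGroup=18-29, Preference ∈ {OptC, OptD, OptE}) = 0.11 + 0.10 + 0.03 = 0.24.
P(AgeGroup=18-29 | Preference ∈ {OptC, OptD, OptE}) = 0.24/0.81 = 0.296.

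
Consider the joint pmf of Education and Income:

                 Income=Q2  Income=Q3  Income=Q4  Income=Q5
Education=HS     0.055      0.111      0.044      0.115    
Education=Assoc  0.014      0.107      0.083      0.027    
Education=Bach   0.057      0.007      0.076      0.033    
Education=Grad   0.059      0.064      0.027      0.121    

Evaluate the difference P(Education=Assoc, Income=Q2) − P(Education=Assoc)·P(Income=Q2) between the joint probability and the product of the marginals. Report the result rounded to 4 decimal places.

-0.0287

P(Education=Assoc) = 0.014 + 0.107 + 0.083 + 0.027 = 0.231.
P(Income=Q2) = 0.055 + 0.014 + 0.057 + 0.059 = 0.185.
P(Education=Assoc, Income=Q2) − P(Education=Assoc)P(Income=Q2) = 0.014 − 0.231×0.185 = -0.0287.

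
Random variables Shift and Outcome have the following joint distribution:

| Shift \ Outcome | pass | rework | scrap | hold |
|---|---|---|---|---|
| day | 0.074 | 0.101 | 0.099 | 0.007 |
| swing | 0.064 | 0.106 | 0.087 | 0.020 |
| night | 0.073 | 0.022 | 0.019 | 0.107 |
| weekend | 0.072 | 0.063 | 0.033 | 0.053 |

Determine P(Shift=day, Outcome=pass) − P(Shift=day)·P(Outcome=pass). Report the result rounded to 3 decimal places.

P(Shift=day) = 0.074 + 0.101 + 0.099 + 0.007 = 0.281.
P(Outcome=pass) = 0.074 + 0.064 + 0.073 + 0.072 = 0.283.
P(Shift=day, Outcome=pass) − P(Shift=day)P(Outcome=pass) = 0.074 − 0.281×0.283 = -0.006.

-0.006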